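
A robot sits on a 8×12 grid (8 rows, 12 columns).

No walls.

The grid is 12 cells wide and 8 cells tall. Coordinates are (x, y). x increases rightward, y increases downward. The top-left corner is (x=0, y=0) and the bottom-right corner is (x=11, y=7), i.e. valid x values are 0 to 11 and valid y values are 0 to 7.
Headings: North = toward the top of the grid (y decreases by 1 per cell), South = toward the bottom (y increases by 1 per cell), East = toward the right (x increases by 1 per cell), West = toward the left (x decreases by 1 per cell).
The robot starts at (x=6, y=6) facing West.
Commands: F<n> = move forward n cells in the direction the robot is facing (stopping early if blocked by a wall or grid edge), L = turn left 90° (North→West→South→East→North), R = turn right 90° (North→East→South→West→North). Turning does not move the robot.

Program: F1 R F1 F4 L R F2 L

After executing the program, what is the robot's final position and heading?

Start: (x=6, y=6), facing West
  F1: move forward 1, now at (x=5, y=6)
  R: turn right, now facing North
  F1: move forward 1, now at (x=5, y=5)
  F4: move forward 4, now at (x=5, y=1)
  L: turn left, now facing West
  R: turn right, now facing North
  F2: move forward 1/2 (blocked), now at (x=5, y=0)
  L: turn left, now facing West
Final: (x=5, y=0), facing West

Answer: Final position: (x=5, y=0), facing West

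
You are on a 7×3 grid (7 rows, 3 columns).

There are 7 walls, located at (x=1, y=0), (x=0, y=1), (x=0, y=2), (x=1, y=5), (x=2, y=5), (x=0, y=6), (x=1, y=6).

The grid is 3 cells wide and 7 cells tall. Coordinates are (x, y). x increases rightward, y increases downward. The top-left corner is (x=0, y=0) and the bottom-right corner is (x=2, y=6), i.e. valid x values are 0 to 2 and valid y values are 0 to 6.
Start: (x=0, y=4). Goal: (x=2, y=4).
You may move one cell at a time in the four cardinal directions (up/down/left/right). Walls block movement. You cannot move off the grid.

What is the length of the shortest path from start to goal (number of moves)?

Answer: Shortest path length: 2

Derivation:
BFS from (x=0, y=4) until reaching (x=2, y=4):
  Distance 0: (x=0, y=4)
  Distance 1: (x=0, y=3), (x=1, y=4), (x=0, y=5)
  Distance 2: (x=1, y=3), (x=2, y=4)  <- goal reached here
One shortest path (2 moves): (x=0, y=4) -> (x=1, y=4) -> (x=2, y=4)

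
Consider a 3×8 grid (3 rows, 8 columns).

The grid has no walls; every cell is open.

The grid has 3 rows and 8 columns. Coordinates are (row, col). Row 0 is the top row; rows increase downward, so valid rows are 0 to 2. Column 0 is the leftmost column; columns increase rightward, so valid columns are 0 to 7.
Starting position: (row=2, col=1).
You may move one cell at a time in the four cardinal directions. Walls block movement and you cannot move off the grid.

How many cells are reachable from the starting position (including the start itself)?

Answer: Reachable cells: 24

Derivation:
BFS flood-fill from (row=2, col=1):
  Distance 0: (row=2, col=1)
  Distance 1: (row=1, col=1), (row=2, col=0), (row=2, col=2)
  Distance 2: (row=0, col=1), (row=1, col=0), (row=1, col=2), (row=2, col=3)
  Distance 3: (row=0, col=0), (row=0, col=2), (row=1, col=3), (row=2, col=4)
  Distance 4: (row=0, col=3), (row=1, col=4), (row=2, col=5)
  Distance 5: (row=0, col=4), (row=1, col=5), (row=2, col=6)
  Distance 6: (row=0, col=5), (row=1, col=6), (row=2, col=7)
  Distance 7: (row=0, col=6), (row=1, col=7)
  Distance 8: (row=0, col=7)
Total reachable: 24 (grid has 24 open cells total)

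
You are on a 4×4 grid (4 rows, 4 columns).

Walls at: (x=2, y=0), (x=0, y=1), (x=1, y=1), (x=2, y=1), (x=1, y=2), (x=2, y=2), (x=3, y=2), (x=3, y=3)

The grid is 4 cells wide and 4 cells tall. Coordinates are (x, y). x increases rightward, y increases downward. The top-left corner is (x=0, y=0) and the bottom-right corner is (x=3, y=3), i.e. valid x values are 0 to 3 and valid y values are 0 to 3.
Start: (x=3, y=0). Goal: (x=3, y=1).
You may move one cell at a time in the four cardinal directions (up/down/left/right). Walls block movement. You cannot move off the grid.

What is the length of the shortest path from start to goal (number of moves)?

BFS from (x=3, y=0) until reaching (x=3, y=1):
  Distance 0: (x=3, y=0)
  Distance 1: (x=3, y=1)  <- goal reached here
One shortest path (1 moves): (x=3, y=0) -> (x=3, y=1)

Answer: Shortest path length: 1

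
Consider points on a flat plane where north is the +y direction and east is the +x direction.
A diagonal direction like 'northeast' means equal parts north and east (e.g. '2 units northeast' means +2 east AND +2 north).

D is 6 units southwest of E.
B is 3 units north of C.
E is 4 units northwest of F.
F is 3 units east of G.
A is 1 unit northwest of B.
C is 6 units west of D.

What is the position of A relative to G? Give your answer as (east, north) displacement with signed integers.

Answer: A is at (east=-14, north=2) relative to G.

Derivation:
Place G at the origin (east=0, north=0).
  F is 3 units east of G: delta (east=+3, north=+0); F at (east=3, north=0).
  E is 4 units northwest of F: delta (east=-4, north=+4); E at (east=-1, north=4).
  D is 6 units southwest of E: delta (east=-6, north=-6); D at (east=-7, north=-2).
  C is 6 units west of D: delta (east=-6, north=+0); C at (east=-13, north=-2).
  B is 3 units north of C: delta (east=+0, north=+3); B at (east=-13, north=1).
  A is 1 unit northwest of B: delta (east=-1, north=+1); A at (east=-14, north=2).
Therefore A relative to G: (east=-14, north=2).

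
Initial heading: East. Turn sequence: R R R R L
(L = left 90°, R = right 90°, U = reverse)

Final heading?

Answer: Final heading: North

Derivation:
Start: East
  R (right (90° clockwise)) -> South
  R (right (90° clockwise)) -> West
  R (right (90° clockwise)) -> North
  R (right (90° clockwise)) -> East
  L (left (90° counter-clockwise)) -> North
Final: North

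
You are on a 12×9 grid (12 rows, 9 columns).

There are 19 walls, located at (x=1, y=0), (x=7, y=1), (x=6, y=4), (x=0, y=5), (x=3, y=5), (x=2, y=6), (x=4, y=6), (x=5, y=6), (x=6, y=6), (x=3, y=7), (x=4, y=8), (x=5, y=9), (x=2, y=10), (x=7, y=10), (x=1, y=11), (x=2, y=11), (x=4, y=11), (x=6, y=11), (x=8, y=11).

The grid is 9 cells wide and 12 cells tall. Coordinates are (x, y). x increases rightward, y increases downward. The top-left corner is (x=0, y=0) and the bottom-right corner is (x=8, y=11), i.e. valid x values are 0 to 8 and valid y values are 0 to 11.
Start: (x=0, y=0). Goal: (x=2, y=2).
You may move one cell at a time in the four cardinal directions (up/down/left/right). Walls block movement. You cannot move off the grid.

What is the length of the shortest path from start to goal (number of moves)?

Answer: Shortest path length: 4

Derivation:
BFS from (x=0, y=0) until reaching (x=2, y=2):
  Distance 0: (x=0, y=0)
  Distance 1: (x=0, y=1)
  Distance 2: (x=1, y=1), (x=0, y=2)
  Distance 3: (x=2, y=1), (x=1, y=2), (x=0, y=3)
  Distance 4: (x=2, y=0), (x=3, y=1), (x=2, y=2), (x=1, y=3), (x=0, y=4)  <- goal reached here
One shortest path (4 moves): (x=0, y=0) -> (x=0, y=1) -> (x=1, y=1) -> (x=2, y=1) -> (x=2, y=2)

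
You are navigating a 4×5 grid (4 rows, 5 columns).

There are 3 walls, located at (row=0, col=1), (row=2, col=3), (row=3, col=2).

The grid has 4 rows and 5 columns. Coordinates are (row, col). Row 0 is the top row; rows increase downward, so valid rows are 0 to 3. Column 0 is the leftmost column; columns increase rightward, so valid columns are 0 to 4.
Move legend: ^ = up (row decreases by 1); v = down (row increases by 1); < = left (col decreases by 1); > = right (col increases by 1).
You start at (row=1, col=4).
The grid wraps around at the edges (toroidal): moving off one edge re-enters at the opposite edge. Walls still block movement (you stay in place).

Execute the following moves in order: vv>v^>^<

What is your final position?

Start: (row=1, col=4)
  v (down): (row=1, col=4) -> (row=2, col=4)
  v (down): (row=2, col=4) -> (row=3, col=4)
  > (right): (row=3, col=4) -> (row=3, col=0)
  v (down): (row=3, col=0) -> (row=0, col=0)
  ^ (up): (row=0, col=0) -> (row=3, col=0)
  > (right): (row=3, col=0) -> (row=3, col=1)
  ^ (up): (row=3, col=1) -> (row=2, col=1)
  < (left): (row=2, col=1) -> (row=2, col=0)
Final: (row=2, col=0)

Answer: Final position: (row=2, col=0)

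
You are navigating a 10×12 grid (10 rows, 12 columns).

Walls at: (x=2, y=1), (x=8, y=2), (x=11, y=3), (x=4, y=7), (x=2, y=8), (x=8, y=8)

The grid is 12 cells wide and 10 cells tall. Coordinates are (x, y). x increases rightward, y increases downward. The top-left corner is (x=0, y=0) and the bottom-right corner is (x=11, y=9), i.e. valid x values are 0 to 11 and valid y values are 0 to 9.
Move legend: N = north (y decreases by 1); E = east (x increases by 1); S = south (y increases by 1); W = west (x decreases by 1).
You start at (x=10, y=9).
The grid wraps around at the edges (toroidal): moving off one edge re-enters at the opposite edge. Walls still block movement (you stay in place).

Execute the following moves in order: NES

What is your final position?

Start: (x=10, y=9)
  N (north): (x=10, y=9) -> (x=10, y=8)
  E (east): (x=10, y=8) -> (x=11, y=8)
  S (south): (x=11, y=8) -> (x=11, y=9)
Final: (x=11, y=9)

Answer: Final position: (x=11, y=9)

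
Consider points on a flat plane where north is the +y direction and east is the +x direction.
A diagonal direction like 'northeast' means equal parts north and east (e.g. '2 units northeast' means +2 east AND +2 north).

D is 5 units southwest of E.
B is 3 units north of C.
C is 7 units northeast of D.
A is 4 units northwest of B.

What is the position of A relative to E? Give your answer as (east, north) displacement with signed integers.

Answer: A is at (east=-2, north=9) relative to E.

Derivation:
Place E at the origin (east=0, north=0).
  D is 5 units southwest of E: delta (east=-5, north=-5); D at (east=-5, north=-5).
  C is 7 units northeast of D: delta (east=+7, north=+7); C at (east=2, north=2).
  B is 3 units north of C: delta (east=+0, north=+3); B at (east=2, north=5).
  A is 4 units northwest of B: delta (east=-4, north=+4); A at (east=-2, north=9).
Therefore A relative to E: (east=-2, north=9).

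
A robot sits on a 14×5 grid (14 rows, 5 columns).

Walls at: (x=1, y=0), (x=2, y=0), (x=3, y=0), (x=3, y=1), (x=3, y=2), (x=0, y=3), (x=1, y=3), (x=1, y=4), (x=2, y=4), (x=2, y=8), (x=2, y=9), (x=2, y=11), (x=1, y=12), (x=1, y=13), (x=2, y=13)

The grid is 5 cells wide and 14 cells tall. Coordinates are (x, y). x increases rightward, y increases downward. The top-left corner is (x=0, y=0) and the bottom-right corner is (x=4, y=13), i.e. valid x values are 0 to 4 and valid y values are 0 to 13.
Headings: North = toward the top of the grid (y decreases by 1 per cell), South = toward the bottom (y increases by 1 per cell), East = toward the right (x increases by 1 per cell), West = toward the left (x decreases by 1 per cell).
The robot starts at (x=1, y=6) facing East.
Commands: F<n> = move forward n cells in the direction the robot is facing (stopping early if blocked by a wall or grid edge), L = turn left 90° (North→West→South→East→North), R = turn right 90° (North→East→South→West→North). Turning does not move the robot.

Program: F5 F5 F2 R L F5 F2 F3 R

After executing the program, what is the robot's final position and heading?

Answer: Final position: (x=4, y=6), facing South

Derivation:
Start: (x=1, y=6), facing East
  F5: move forward 3/5 (blocked), now at (x=4, y=6)
  F5: move forward 0/5 (blocked), now at (x=4, y=6)
  F2: move forward 0/2 (blocked), now at (x=4, y=6)
  R: turn right, now facing South
  L: turn left, now facing East
  F5: move forward 0/5 (blocked), now at (x=4, y=6)
  F2: move forward 0/2 (blocked), now at (x=4, y=6)
  F3: move forward 0/3 (blocked), now at (x=4, y=6)
  R: turn right, now facing South
Final: (x=4, y=6), facing South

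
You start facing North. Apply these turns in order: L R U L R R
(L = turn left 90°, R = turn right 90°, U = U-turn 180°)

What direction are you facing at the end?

Answer: Final heading: West

Derivation:
Start: North
  L (left (90° counter-clockwise)) -> West
  R (right (90° clockwise)) -> North
  U (U-turn (180°)) -> South
  L (left (90° counter-clockwise)) -> East
  R (right (90° clockwise)) -> South
  R (right (90° clockwise)) -> West
Final: West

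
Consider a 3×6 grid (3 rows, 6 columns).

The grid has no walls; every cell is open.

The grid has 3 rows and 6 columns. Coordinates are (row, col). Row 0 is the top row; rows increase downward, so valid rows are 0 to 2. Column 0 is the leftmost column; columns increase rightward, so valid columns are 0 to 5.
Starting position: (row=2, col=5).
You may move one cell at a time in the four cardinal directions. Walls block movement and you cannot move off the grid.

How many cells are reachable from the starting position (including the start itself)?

BFS flood-fill from (row=2, col=5):
  Distance 0: (row=2, col=5)
  Distance 1: (row=1, col=5), (row=2, col=4)
  Distance 2: (row=0, col=5), (row=1, col=4), (row=2, col=3)
  Distance 3: (row=0, col=4), (row=1, col=3), (row=2, col=2)
  Distance 4: (row=0, col=3), (row=1, col=2), (row=2, col=1)
  Distance 5: (row=0, col=2), (row=1, col=1), (row=2, col=0)
  Distance 6: (row=0, col=1), (row=1, col=0)
  Distance 7: (row=0, col=0)
Total reachable: 18 (grid has 18 open cells total)

Answer: Reachable cells: 18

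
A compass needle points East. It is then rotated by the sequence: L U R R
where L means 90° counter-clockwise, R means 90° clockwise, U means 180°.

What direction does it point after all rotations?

Answer: Final heading: North

Derivation:
Start: East
  L (left (90° counter-clockwise)) -> North
  U (U-turn (180°)) -> South
  R (right (90° clockwise)) -> West
  R (right (90° clockwise)) -> North
Final: North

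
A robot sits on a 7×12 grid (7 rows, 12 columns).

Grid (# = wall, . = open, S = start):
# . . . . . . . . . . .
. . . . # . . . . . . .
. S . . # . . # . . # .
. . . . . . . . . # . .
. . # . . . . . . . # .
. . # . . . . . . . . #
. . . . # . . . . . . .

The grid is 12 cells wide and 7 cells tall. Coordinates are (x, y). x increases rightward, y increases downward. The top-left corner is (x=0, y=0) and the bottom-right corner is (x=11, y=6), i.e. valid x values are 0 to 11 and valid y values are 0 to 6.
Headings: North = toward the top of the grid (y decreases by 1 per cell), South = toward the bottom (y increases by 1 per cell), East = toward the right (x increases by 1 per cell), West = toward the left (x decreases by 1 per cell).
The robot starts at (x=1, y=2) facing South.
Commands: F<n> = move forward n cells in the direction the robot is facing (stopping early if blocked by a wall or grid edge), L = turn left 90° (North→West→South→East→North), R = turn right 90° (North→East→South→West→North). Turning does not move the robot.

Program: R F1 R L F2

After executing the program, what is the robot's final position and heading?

Start: (x=1, y=2), facing South
  R: turn right, now facing West
  F1: move forward 1, now at (x=0, y=2)
  R: turn right, now facing North
  L: turn left, now facing West
  F2: move forward 0/2 (blocked), now at (x=0, y=2)
Final: (x=0, y=2), facing West

Answer: Final position: (x=0, y=2), facing West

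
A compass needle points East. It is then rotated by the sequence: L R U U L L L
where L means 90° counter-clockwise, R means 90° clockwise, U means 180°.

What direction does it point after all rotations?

Start: East
  L (left (90° counter-clockwise)) -> North
  R (right (90° clockwise)) -> East
  U (U-turn (180°)) -> West
  U (U-turn (180°)) -> East
  L (left (90° counter-clockwise)) -> North
  L (left (90° counter-clockwise)) -> West
  L (left (90° counter-clockwise)) -> South
Final: South

Answer: Final heading: South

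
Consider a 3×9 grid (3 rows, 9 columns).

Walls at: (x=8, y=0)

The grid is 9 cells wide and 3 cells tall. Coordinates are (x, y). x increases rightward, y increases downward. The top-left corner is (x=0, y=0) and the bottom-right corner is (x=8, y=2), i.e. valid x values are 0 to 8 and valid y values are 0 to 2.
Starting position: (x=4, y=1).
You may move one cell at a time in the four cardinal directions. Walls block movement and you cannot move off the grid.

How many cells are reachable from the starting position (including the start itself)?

Answer: Reachable cells: 26

Derivation:
BFS flood-fill from (x=4, y=1):
  Distance 0: (x=4, y=1)
  Distance 1: (x=4, y=0), (x=3, y=1), (x=5, y=1), (x=4, y=2)
  Distance 2: (x=3, y=0), (x=5, y=0), (x=2, y=1), (x=6, y=1), (x=3, y=2), (x=5, y=2)
  Distance 3: (x=2, y=0), (x=6, y=0), (x=1, y=1), (x=7, y=1), (x=2, y=2), (x=6, y=2)
  Distance 4: (x=1, y=0), (x=7, y=0), (x=0, y=1), (x=8, y=1), (x=1, y=2), (x=7, y=2)
  Distance 5: (x=0, y=0), (x=0, y=2), (x=8, y=2)
Total reachable: 26 (grid has 26 open cells total)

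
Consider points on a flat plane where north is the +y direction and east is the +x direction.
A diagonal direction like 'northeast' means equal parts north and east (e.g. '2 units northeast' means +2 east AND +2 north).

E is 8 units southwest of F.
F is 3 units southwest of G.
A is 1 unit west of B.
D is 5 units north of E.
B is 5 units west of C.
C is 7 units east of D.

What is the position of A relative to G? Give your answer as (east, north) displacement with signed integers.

Place G at the origin (east=0, north=0).
  F is 3 units southwest of G: delta (east=-3, north=-3); F at (east=-3, north=-3).
  E is 8 units southwest of F: delta (east=-8, north=-8); E at (east=-11, north=-11).
  D is 5 units north of E: delta (east=+0, north=+5); D at (east=-11, north=-6).
  C is 7 units east of D: delta (east=+7, north=+0); C at (east=-4, north=-6).
  B is 5 units west of C: delta (east=-5, north=+0); B at (east=-9, north=-6).
  A is 1 unit west of B: delta (east=-1, north=+0); A at (east=-10, north=-6).
Therefore A relative to G: (east=-10, north=-6).

Answer: A is at (east=-10, north=-6) relative to G.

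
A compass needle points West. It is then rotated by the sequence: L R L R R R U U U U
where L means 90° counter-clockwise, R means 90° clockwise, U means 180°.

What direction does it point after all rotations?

Start: West
  L (left (90° counter-clockwise)) -> South
  R (right (90° clockwise)) -> West
  L (left (90° counter-clockwise)) -> South
  R (right (90° clockwise)) -> West
  R (right (90° clockwise)) -> North
  R (right (90° clockwise)) -> East
  U (U-turn (180°)) -> West
  U (U-turn (180°)) -> East
  U (U-turn (180°)) -> West
  U (U-turn (180°)) -> East
Final: East

Answer: Final heading: East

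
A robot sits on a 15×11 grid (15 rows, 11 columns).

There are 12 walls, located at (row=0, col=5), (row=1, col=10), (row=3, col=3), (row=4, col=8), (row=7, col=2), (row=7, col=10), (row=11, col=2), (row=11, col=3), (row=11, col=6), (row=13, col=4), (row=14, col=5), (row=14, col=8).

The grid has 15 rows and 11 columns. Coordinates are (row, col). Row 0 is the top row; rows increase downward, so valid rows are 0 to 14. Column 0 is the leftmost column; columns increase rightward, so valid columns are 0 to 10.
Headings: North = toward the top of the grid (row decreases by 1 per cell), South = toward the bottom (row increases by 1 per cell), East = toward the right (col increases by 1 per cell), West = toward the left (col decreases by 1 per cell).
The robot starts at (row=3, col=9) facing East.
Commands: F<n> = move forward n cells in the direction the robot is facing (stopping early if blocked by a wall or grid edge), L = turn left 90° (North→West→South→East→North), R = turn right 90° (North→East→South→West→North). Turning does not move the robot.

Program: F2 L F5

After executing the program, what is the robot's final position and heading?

Start: (row=3, col=9), facing East
  F2: move forward 1/2 (blocked), now at (row=3, col=10)
  L: turn left, now facing North
  F5: move forward 1/5 (blocked), now at (row=2, col=10)
Final: (row=2, col=10), facing North

Answer: Final position: (row=2, col=10), facing North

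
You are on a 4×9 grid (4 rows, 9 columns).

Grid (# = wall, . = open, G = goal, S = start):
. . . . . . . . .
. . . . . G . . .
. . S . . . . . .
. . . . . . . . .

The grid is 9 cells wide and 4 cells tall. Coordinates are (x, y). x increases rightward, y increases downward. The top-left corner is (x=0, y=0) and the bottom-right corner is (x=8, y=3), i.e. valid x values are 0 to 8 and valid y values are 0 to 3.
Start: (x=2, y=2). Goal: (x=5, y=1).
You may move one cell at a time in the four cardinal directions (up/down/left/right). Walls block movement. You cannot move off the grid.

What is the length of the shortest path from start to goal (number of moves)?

BFS from (x=2, y=2) until reaching (x=5, y=1):
  Distance 0: (x=2, y=2)
  Distance 1: (x=2, y=1), (x=1, y=2), (x=3, y=2), (x=2, y=3)
  Distance 2: (x=2, y=0), (x=1, y=1), (x=3, y=1), (x=0, y=2), (x=4, y=2), (x=1, y=3), (x=3, y=3)
  Distance 3: (x=1, y=0), (x=3, y=0), (x=0, y=1), (x=4, y=1), (x=5, y=2), (x=0, y=3), (x=4, y=3)
  Distance 4: (x=0, y=0), (x=4, y=0), (x=5, y=1), (x=6, y=2), (x=5, y=3)  <- goal reached here
One shortest path (4 moves): (x=2, y=2) -> (x=3, y=2) -> (x=4, y=2) -> (x=5, y=2) -> (x=5, y=1)

Answer: Shortest path length: 4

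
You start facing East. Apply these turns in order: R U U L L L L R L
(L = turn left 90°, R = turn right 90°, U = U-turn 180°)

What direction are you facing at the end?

Answer: Final heading: South

Derivation:
Start: East
  R (right (90° clockwise)) -> South
  U (U-turn (180°)) -> North
  U (U-turn (180°)) -> South
  L (left (90° counter-clockwise)) -> East
  L (left (90° counter-clockwise)) -> North
  L (left (90° counter-clockwise)) -> West
  L (left (90° counter-clockwise)) -> South
  R (right (90° clockwise)) -> West
  L (left (90° counter-clockwise)) -> South
Final: South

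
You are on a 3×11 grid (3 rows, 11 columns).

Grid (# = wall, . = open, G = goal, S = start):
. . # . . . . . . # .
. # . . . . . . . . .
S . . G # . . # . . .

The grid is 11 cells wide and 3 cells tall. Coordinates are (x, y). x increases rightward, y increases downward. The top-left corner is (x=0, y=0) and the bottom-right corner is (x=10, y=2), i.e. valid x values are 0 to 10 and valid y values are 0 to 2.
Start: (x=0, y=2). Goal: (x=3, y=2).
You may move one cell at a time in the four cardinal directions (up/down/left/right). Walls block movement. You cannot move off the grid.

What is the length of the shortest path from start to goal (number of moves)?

Answer: Shortest path length: 3

Derivation:
BFS from (x=0, y=2) until reaching (x=3, y=2):
  Distance 0: (x=0, y=2)
  Distance 1: (x=0, y=1), (x=1, y=2)
  Distance 2: (x=0, y=0), (x=2, y=2)
  Distance 3: (x=1, y=0), (x=2, y=1), (x=3, y=2)  <- goal reached here
One shortest path (3 moves): (x=0, y=2) -> (x=1, y=2) -> (x=2, y=2) -> (x=3, y=2)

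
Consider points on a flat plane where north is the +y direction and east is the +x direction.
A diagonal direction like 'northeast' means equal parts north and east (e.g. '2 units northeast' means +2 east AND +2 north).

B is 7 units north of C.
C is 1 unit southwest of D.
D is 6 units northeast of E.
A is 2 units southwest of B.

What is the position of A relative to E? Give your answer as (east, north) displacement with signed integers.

Place E at the origin (east=0, north=0).
  D is 6 units northeast of E: delta (east=+6, north=+6); D at (east=6, north=6).
  C is 1 unit southwest of D: delta (east=-1, north=-1); C at (east=5, north=5).
  B is 7 units north of C: delta (east=+0, north=+7); B at (east=5, north=12).
  A is 2 units southwest of B: delta (east=-2, north=-2); A at (east=3, north=10).
Therefore A relative to E: (east=3, north=10).

Answer: A is at (east=3, north=10) relative to E.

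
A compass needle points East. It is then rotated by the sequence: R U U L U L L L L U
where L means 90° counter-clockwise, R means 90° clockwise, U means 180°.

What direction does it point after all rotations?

Start: East
  R (right (90° clockwise)) -> South
  U (U-turn (180°)) -> North
  U (U-turn (180°)) -> South
  L (left (90° counter-clockwise)) -> East
  U (U-turn (180°)) -> West
  L (left (90° counter-clockwise)) -> South
  L (left (90° counter-clockwise)) -> East
  L (left (90° counter-clockwise)) -> North
  L (left (90° counter-clockwise)) -> West
  U (U-turn (180°)) -> East
Final: East

Answer: Final heading: East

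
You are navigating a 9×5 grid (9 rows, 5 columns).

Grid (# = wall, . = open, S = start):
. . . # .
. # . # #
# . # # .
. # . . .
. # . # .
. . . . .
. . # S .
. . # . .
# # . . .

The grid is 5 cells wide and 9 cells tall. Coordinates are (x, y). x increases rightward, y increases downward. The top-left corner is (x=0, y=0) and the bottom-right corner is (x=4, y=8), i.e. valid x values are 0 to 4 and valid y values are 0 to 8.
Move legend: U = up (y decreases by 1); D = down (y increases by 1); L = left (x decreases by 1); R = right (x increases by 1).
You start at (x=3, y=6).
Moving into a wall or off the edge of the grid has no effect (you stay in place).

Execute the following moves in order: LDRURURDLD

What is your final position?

Answer: Final position: (x=3, y=7)

Derivation:
Start: (x=3, y=6)
  L (left): blocked, stay at (x=3, y=6)
  D (down): (x=3, y=6) -> (x=3, y=7)
  R (right): (x=3, y=7) -> (x=4, y=7)
  U (up): (x=4, y=7) -> (x=4, y=6)
  R (right): blocked, stay at (x=4, y=6)
  U (up): (x=4, y=6) -> (x=4, y=5)
  R (right): blocked, stay at (x=4, y=5)
  D (down): (x=4, y=5) -> (x=4, y=6)
  L (left): (x=4, y=6) -> (x=3, y=6)
  D (down): (x=3, y=6) -> (x=3, y=7)
Final: (x=3, y=7)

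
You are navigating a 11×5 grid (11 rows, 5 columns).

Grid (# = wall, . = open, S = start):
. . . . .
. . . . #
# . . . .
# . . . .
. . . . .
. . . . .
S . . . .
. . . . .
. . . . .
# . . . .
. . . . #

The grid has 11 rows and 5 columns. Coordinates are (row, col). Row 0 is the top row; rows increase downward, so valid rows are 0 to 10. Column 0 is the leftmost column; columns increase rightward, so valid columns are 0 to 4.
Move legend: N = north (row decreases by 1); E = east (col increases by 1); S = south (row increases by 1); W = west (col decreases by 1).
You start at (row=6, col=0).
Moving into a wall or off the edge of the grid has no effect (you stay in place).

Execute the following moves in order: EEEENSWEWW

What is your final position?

Start: (row=6, col=0)
  E (east): (row=6, col=0) -> (row=6, col=1)
  E (east): (row=6, col=1) -> (row=6, col=2)
  E (east): (row=6, col=2) -> (row=6, col=3)
  E (east): (row=6, col=3) -> (row=6, col=4)
  N (north): (row=6, col=4) -> (row=5, col=4)
  S (south): (row=5, col=4) -> (row=6, col=4)
  W (west): (row=6, col=4) -> (row=6, col=3)
  E (east): (row=6, col=3) -> (row=6, col=4)
  W (west): (row=6, col=4) -> (row=6, col=3)
  W (west): (row=6, col=3) -> (row=6, col=2)
Final: (row=6, col=2)

Answer: Final position: (row=6, col=2)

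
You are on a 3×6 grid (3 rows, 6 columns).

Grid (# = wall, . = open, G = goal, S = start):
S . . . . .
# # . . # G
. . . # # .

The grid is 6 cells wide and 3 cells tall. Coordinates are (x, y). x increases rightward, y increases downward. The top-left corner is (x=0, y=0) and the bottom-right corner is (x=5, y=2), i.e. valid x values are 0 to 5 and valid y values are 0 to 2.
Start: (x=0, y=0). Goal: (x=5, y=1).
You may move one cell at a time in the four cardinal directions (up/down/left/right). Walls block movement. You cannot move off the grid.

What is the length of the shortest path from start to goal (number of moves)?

Answer: Shortest path length: 6

Derivation:
BFS from (x=0, y=0) until reaching (x=5, y=1):
  Distance 0: (x=0, y=0)
  Distance 1: (x=1, y=0)
  Distance 2: (x=2, y=0)
  Distance 3: (x=3, y=0), (x=2, y=1)
  Distance 4: (x=4, y=0), (x=3, y=1), (x=2, y=2)
  Distance 5: (x=5, y=0), (x=1, y=2)
  Distance 6: (x=5, y=1), (x=0, y=2)  <- goal reached here
One shortest path (6 moves): (x=0, y=0) -> (x=1, y=0) -> (x=2, y=0) -> (x=3, y=0) -> (x=4, y=0) -> (x=5, y=0) -> (x=5, y=1)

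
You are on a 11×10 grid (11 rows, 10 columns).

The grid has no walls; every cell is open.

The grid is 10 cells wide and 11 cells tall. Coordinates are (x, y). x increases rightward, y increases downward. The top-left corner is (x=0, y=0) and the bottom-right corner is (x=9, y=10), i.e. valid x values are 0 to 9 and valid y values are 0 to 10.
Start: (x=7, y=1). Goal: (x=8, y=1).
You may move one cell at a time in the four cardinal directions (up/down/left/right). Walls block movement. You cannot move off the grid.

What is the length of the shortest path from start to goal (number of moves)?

BFS from (x=7, y=1) until reaching (x=8, y=1):
  Distance 0: (x=7, y=1)
  Distance 1: (x=7, y=0), (x=6, y=1), (x=8, y=1), (x=7, y=2)  <- goal reached here
One shortest path (1 moves): (x=7, y=1) -> (x=8, y=1)

Answer: Shortest path length: 1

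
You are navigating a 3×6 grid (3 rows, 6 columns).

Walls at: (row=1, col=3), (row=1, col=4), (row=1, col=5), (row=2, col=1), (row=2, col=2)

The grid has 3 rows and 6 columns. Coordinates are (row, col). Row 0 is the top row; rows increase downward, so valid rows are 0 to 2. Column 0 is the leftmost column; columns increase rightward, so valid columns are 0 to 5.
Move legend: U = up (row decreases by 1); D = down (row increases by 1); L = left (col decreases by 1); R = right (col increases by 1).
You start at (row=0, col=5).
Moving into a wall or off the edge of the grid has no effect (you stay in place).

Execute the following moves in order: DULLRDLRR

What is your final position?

Answer: Final position: (row=0, col=5)

Derivation:
Start: (row=0, col=5)
  D (down): blocked, stay at (row=0, col=5)
  U (up): blocked, stay at (row=0, col=5)
  L (left): (row=0, col=5) -> (row=0, col=4)
  L (left): (row=0, col=4) -> (row=0, col=3)
  R (right): (row=0, col=3) -> (row=0, col=4)
  D (down): blocked, stay at (row=0, col=4)
  L (left): (row=0, col=4) -> (row=0, col=3)
  R (right): (row=0, col=3) -> (row=0, col=4)
  R (right): (row=0, col=4) -> (row=0, col=5)
Final: (row=0, col=5)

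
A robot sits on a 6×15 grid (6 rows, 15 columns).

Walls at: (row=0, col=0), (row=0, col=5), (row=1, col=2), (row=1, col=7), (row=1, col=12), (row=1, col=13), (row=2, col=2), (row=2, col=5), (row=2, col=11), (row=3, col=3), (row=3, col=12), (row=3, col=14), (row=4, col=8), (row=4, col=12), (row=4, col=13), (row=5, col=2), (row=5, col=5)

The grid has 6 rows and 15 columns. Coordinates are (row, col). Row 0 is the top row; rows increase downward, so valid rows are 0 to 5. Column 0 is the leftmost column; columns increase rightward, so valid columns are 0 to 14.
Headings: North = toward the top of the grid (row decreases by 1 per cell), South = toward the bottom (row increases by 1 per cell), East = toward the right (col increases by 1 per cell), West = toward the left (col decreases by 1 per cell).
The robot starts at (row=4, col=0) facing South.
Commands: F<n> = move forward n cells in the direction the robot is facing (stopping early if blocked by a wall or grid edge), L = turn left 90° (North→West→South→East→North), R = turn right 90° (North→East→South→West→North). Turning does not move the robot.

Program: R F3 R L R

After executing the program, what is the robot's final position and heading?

Start: (row=4, col=0), facing South
  R: turn right, now facing West
  F3: move forward 0/3 (blocked), now at (row=4, col=0)
  R: turn right, now facing North
  L: turn left, now facing West
  R: turn right, now facing North
Final: (row=4, col=0), facing North

Answer: Final position: (row=4, col=0), facing North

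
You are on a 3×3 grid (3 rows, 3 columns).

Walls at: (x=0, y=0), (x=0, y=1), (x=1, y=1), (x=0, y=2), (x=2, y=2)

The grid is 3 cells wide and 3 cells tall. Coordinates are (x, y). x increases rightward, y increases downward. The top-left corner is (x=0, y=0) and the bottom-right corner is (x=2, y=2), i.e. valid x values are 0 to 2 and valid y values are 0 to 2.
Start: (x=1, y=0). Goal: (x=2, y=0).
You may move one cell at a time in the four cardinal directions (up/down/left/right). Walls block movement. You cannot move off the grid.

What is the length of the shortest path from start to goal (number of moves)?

Answer: Shortest path length: 1

Derivation:
BFS from (x=1, y=0) until reaching (x=2, y=0):
  Distance 0: (x=1, y=0)
  Distance 1: (x=2, y=0)  <- goal reached here
One shortest path (1 moves): (x=1, y=0) -> (x=2, y=0)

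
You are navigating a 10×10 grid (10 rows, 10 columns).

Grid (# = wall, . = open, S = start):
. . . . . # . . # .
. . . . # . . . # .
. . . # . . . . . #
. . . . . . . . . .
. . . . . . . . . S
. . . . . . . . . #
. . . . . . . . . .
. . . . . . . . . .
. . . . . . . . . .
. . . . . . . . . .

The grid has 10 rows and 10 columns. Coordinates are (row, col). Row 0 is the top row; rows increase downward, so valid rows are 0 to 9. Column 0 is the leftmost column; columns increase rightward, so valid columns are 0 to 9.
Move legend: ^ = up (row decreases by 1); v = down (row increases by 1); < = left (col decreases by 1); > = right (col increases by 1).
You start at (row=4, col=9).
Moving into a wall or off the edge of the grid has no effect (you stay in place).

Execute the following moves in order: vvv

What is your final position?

Start: (row=4, col=9)
  [×3]v (down): blocked, stay at (row=4, col=9)
Final: (row=4, col=9)

Answer: Final position: (row=4, col=9)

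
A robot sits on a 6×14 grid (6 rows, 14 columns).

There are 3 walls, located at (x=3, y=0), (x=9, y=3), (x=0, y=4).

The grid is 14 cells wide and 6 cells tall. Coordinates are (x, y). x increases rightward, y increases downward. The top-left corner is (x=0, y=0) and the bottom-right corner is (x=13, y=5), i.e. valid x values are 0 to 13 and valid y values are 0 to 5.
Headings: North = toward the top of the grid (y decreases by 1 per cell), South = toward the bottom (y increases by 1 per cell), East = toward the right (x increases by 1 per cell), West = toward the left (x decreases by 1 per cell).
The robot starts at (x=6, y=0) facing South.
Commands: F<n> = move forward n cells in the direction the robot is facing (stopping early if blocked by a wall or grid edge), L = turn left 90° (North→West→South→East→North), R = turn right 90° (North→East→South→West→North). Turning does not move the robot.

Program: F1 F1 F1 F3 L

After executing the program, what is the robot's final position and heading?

Answer: Final position: (x=6, y=5), facing East

Derivation:
Start: (x=6, y=0), facing South
  F1: move forward 1, now at (x=6, y=1)
  F1: move forward 1, now at (x=6, y=2)
  F1: move forward 1, now at (x=6, y=3)
  F3: move forward 2/3 (blocked), now at (x=6, y=5)
  L: turn left, now facing East
Final: (x=6, y=5), facing East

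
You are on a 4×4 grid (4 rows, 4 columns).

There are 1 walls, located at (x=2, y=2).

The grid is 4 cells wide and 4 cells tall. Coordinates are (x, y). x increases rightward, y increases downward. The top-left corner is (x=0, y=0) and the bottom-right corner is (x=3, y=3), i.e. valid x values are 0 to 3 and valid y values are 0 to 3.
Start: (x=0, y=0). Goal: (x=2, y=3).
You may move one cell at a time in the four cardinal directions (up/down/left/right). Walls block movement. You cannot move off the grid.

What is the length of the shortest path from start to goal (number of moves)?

BFS from (x=0, y=0) until reaching (x=2, y=3):
  Distance 0: (x=0, y=0)
  Distance 1: (x=1, y=0), (x=0, y=1)
  Distance 2: (x=2, y=0), (x=1, y=1), (x=0, y=2)
  Distance 3: (x=3, y=0), (x=2, y=1), (x=1, y=2), (x=0, y=3)
  Distance 4: (x=3, y=1), (x=1, y=3)
  Distance 5: (x=3, y=2), (x=2, y=3)  <- goal reached here
One shortest path (5 moves): (x=0, y=0) -> (x=1, y=0) -> (x=1, y=1) -> (x=1, y=2) -> (x=1, y=3) -> (x=2, y=3)

Answer: Shortest path length: 5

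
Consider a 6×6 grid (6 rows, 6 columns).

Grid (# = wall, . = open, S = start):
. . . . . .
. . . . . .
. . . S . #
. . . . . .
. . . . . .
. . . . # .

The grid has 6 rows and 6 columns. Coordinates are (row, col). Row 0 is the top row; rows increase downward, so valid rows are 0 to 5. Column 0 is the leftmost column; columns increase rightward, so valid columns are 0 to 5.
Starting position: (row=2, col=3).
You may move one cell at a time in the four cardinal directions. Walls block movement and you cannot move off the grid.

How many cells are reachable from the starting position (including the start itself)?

BFS flood-fill from (row=2, col=3):
  Distance 0: (row=2, col=3)
  Distance 1: (row=1, col=3), (row=2, col=2), (row=2, col=4), (row=3, col=3)
  Distance 2: (row=0, col=3), (row=1, col=2), (row=1, col=4), (row=2, col=1), (row=3, col=2), (row=3, col=4), (row=4, col=3)
  Distance 3: (row=0, col=2), (row=0, col=4), (row=1, col=1), (row=1, col=5), (row=2, col=0), (row=3, col=1), (row=3, col=5), (row=4, col=2), (row=4, col=4), (row=5, col=3)
  Distance 4: (row=0, col=1), (row=0, col=5), (row=1, col=0), (row=3, col=0), (row=4, col=1), (row=4, col=5), (row=5, col=2)
  Distance 5: (row=0, col=0), (row=4, col=0), (row=5, col=1), (row=5, col=5)
  Distance 6: (row=5, col=0)
Total reachable: 34 (grid has 34 open cells total)

Answer: Reachable cells: 34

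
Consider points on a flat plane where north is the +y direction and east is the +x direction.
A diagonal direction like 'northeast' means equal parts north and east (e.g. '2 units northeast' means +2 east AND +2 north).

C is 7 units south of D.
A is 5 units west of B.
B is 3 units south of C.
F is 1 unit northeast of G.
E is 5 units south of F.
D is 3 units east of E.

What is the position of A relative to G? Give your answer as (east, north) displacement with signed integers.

Place G at the origin (east=0, north=0).
  F is 1 unit northeast of G: delta (east=+1, north=+1); F at (east=1, north=1).
  E is 5 units south of F: delta (east=+0, north=-5); E at (east=1, north=-4).
  D is 3 units east of E: delta (east=+3, north=+0); D at (east=4, north=-4).
  C is 7 units south of D: delta (east=+0, north=-7); C at (east=4, north=-11).
  B is 3 units south of C: delta (east=+0, north=-3); B at (east=4, north=-14).
  A is 5 units west of B: delta (east=-5, north=+0); A at (east=-1, north=-14).
Therefore A relative to G: (east=-1, north=-14).

Answer: A is at (east=-1, north=-14) relative to G.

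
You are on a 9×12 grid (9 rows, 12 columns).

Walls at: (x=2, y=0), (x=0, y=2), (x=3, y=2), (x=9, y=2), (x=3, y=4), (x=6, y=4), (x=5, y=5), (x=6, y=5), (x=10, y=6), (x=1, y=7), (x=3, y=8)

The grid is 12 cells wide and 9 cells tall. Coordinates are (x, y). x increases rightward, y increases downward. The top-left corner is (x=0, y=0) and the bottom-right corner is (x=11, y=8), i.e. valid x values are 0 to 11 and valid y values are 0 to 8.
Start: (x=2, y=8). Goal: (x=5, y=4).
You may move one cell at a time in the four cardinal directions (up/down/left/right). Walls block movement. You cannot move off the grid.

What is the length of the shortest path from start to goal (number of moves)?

BFS from (x=2, y=8) until reaching (x=5, y=4):
  Distance 0: (x=2, y=8)
  Distance 1: (x=2, y=7), (x=1, y=8)
  Distance 2: (x=2, y=6), (x=3, y=7), (x=0, y=8)
  Distance 3: (x=2, y=5), (x=1, y=6), (x=3, y=6), (x=0, y=7), (x=4, y=7)
  Distance 4: (x=2, y=4), (x=1, y=5), (x=3, y=5), (x=0, y=6), (x=4, y=6), (x=5, y=7), (x=4, y=8)
  Distance 5: (x=2, y=3), (x=1, y=4), (x=0, y=5), (x=4, y=5), (x=5, y=6), (x=6, y=7), (x=5, y=8)
  Distance 6: (x=2, y=2), (x=1, y=3), (x=3, y=3), (x=0, y=4), (x=4, y=4), (x=6, y=6), (x=7, y=7), (x=6, y=8)
  Distance 7: (x=2, y=1), (x=1, y=2), (x=0, y=3), (x=4, y=3), (x=5, y=4), (x=7, y=6), (x=8, y=7), (x=7, y=8)  <- goal reached here
One shortest path (7 moves): (x=2, y=8) -> (x=2, y=7) -> (x=3, y=7) -> (x=4, y=7) -> (x=4, y=6) -> (x=4, y=5) -> (x=4, y=4) -> (x=5, y=4)

Answer: Shortest path length: 7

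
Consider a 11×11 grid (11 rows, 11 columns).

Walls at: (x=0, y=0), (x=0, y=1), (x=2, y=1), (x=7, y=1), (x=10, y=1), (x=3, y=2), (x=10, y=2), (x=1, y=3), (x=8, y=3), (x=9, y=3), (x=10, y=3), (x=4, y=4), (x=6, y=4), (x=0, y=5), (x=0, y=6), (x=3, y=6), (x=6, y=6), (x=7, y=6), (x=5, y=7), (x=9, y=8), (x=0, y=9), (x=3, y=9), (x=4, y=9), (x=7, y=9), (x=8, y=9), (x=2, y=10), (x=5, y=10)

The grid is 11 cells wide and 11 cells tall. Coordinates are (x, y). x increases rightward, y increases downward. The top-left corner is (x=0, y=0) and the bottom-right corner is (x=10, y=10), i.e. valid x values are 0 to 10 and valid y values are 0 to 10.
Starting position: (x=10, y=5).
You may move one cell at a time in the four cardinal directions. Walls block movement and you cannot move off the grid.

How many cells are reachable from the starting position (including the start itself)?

BFS flood-fill from (x=10, y=5):
  Distance 0: (x=10, y=5)
  Distance 1: (x=10, y=4), (x=9, y=5), (x=10, y=6)
  Distance 2: (x=9, y=4), (x=8, y=5), (x=9, y=6), (x=10, y=7)
  Distance 3: (x=8, y=4), (x=7, y=5), (x=8, y=6), (x=9, y=7), (x=10, y=8)
  Distance 4: (x=7, y=4), (x=6, y=5), (x=8, y=7), (x=10, y=9)
  Distance 5: (x=7, y=3), (x=5, y=5), (x=7, y=7), (x=8, y=8), (x=9, y=9), (x=10, y=10)
  Distance 6: (x=7, y=2), (x=6, y=3), (x=5, y=4), (x=4, y=5), (x=5, y=6), (x=6, y=7), (x=7, y=8), (x=9, y=10)
  Distance 7: (x=6, y=2), (x=8, y=2), (x=5, y=3), (x=3, y=5), (x=4, y=6), (x=6, y=8), (x=8, y=10)
  Distance 8: (x=6, y=1), (x=8, y=1), (x=5, y=2), (x=9, y=2), (x=4, y=3), (x=3, y=4), (x=2, y=5), (x=4, y=7), (x=5, y=8), (x=6, y=9), (x=7, y=10)
  Distance 9: (x=6, y=0), (x=8, y=0), (x=5, y=1), (x=9, y=1), (x=4, y=2), (x=3, y=3), (x=2, y=4), (x=1, y=5), (x=2, y=6), (x=3, y=7), (x=4, y=8), (x=5, y=9), (x=6, y=10)
  Distance 10: (x=5, y=0), (x=7, y=0), (x=9, y=0), (x=4, y=1), (x=2, y=3), (x=1, y=4), (x=1, y=6), (x=2, y=7), (x=3, y=8)
  Distance 11: (x=4, y=0), (x=10, y=0), (x=3, y=1), (x=2, y=2), (x=0, y=4), (x=1, y=7), (x=2, y=8)
  Distance 12: (x=3, y=0), (x=1, y=2), (x=0, y=3), (x=0, y=7), (x=1, y=8), (x=2, y=9)
  Distance 13: (x=2, y=0), (x=1, y=1), (x=0, y=2), (x=0, y=8), (x=1, y=9)
  Distance 14: (x=1, y=0), (x=1, y=10)
  Distance 15: (x=0, y=10)
Total reachable: 92 (grid has 94 open cells total)

Answer: Reachable cells: 92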